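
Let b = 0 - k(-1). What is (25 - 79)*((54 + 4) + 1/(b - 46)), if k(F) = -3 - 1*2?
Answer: -128358/41 ≈ -3130.7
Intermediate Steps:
k(F) = -5 (k(F) = -3 - 2 = -5)
b = 5 (b = 0 - 1*(-5) = 0 + 5 = 5)
(25 - 79)*((54 + 4) + 1/(b - 46)) = (25 - 79)*((54 + 4) + 1/(5 - 46)) = -54*(58 + 1/(-41)) = -54*(58 - 1/41) = -54*2377/41 = -128358/41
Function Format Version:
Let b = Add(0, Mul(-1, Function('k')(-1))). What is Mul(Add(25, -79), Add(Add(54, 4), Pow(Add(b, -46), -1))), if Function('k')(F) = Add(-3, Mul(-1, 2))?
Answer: Rational(-128358, 41) ≈ -3130.7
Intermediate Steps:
Function('k')(F) = -5 (Function('k')(F) = Add(-3, -2) = -5)
b = 5 (b = Add(0, Mul(-1, -5)) = Add(0, 5) = 5)
Mul(Add(25, -79), Add(Add(54, 4), Pow(Add(b, -46), -1))) = Mul(Add(25, -79), Add(Add(54, 4), Pow(Add(5, -46), -1))) = Mul(-54, Add(58, Pow(-41, -1))) = Mul(-54, Add(58, Rational(-1, 41))) = Mul(-54, Rational(2377, 41)) = Rational(-128358, 41)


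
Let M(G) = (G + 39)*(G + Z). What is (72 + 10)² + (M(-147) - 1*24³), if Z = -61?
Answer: 15364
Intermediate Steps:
M(G) = (-61 + G)*(39 + G) (M(G) = (G + 39)*(G - 61) = (39 + G)*(-61 + G) = (-61 + G)*(39 + G))
(72 + 10)² + (M(-147) - 1*24³) = (72 + 10)² + ((-2379 + (-147)² - 22*(-147)) - 1*24³) = 82² + ((-2379 + 21609 + 3234) - 1*13824) = 6724 + (22464 - 13824) = 6724 + 8640 = 15364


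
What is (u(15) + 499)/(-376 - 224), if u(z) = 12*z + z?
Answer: -347/300 ≈ -1.1567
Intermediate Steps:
u(z) = 13*z
(u(15) + 499)/(-376 - 224) = (13*15 + 499)/(-376 - 224) = (195 + 499)/(-600) = 694*(-1/600) = -347/300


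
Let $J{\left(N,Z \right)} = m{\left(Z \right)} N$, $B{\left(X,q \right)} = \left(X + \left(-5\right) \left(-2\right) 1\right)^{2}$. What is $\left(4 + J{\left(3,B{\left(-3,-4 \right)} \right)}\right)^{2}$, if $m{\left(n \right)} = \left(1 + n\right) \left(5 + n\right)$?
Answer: $65674816$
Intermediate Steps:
$B{\left(X,q \right)} = \left(10 + X\right)^{2}$ ($B{\left(X,q \right)} = \left(X + 10 \cdot 1\right)^{2} = \left(X + 10\right)^{2} = \left(10 + X\right)^{2}$)
$J{\left(N,Z \right)} = N \left(5 + Z^{2} + 6 Z\right)$ ($J{\left(N,Z \right)} = \left(5 + Z^{2} + 6 Z\right) N = N \left(5 + Z^{2} + 6 Z\right)$)
$\left(4 + J{\left(3,B{\left(-3,-4 \right)} \right)}\right)^{2} = \left(4 + 3 \left(5 + \left(\left(10 - 3\right)^{2}\right)^{2} + 6 \left(10 - 3\right)^{2}\right)\right)^{2} = \left(4 + 3 \left(5 + \left(7^{2}\right)^{2} + 6 \cdot 7^{2}\right)\right)^{2} = \left(4 + 3 \left(5 + 49^{2} + 6 \cdot 49\right)\right)^{2} = \left(4 + 3 \left(5 + 2401 + 294\right)\right)^{2} = \left(4 + 3 \cdot 2700\right)^{2} = \left(4 + 8100\right)^{2} = 8104^{2} = 65674816$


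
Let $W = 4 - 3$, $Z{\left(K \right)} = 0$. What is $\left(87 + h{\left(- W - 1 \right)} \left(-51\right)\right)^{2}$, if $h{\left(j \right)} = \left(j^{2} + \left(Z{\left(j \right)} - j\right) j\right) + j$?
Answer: $35721$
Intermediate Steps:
$W = 1$ ($W = 4 - 3 = 1$)
$h{\left(j \right)} = j$ ($h{\left(j \right)} = \left(j^{2} + \left(0 - j\right) j\right) + j = \left(j^{2} + - j j\right) + j = \left(j^{2} - j^{2}\right) + j = 0 + j = j$)
$\left(87 + h{\left(- W - 1 \right)} \left(-51\right)\right)^{2} = \left(87 + \left(\left(-1\right) 1 - 1\right) \left(-51\right)\right)^{2} = \left(87 + \left(-1 - 1\right) \left(-51\right)\right)^{2} = \left(87 - -102\right)^{2} = \left(87 + 102\right)^{2} = 189^{2} = 35721$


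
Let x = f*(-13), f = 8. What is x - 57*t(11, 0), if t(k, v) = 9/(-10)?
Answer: -527/10 ≈ -52.700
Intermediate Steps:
t(k, v) = -9/10 (t(k, v) = 9*(-⅒) = -9/10)
x = -104 (x = 8*(-13) = -104)
x - 57*t(11, 0) = -104 - 57*(-9/10) = -104 + 513/10 = -527/10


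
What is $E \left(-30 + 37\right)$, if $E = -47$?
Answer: $-329$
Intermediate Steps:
$E \left(-30 + 37\right) = - 47 \left(-30 + 37\right) = \left(-47\right) 7 = -329$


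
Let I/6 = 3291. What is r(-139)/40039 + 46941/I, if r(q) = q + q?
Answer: 624660437/263536698 ≈ 2.3703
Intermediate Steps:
I = 19746 (I = 6*3291 = 19746)
r(q) = 2*q
r(-139)/40039 + 46941/I = (2*(-139))/40039 + 46941/19746 = -278*1/40039 + 46941*(1/19746) = -278/40039 + 15647/6582 = 624660437/263536698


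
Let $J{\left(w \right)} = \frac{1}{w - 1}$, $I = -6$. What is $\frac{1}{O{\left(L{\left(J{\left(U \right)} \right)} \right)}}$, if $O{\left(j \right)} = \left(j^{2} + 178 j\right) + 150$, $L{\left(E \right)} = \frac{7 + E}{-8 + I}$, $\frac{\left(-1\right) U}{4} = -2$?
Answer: $\frac{2401}{142725} \approx 0.016823$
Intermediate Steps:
$U = 8$ ($U = \left(-4\right) \left(-2\right) = 8$)
$J{\left(w \right)} = \frac{1}{-1 + w}$
$L{\left(E \right)} = - \frac{1}{2} - \frac{E}{14}$ ($L{\left(E \right)} = \frac{7 + E}{-8 - 6} = \frac{7 + E}{-14} = \left(7 + E\right) \left(- \frac{1}{14}\right) = - \frac{1}{2} - \frac{E}{14}$)
$O{\left(j \right)} = 150 + j^{2} + 178 j$
$\frac{1}{O{\left(L{\left(J{\left(U \right)} \right)} \right)}} = \frac{1}{150 + \left(- \frac{1}{2} - \frac{1}{14 \left(-1 + 8\right)}\right)^{2} + 178 \left(- \frac{1}{2} - \frac{1}{14 \left(-1 + 8\right)}\right)} = \frac{1}{150 + \left(- \frac{1}{2} - \frac{1}{14 \cdot 7}\right)^{2} + 178 \left(- \frac{1}{2} - \frac{1}{14 \cdot 7}\right)} = \frac{1}{150 + \left(- \frac{1}{2} - \frac{1}{98}\right)^{2} + 178 \left(- \frac{1}{2} - \frac{1}{98}\right)} = \frac{1}{150 + \left(- \frac{25}{49}\right)^{2} + 178 \left(- \frac{25}{49}\right)} = \frac{1}{150 + \frac{625}{2401} - \frac{4450}{49}} = \frac{1}{\frac{142725}{2401}} = \frac{2401}{142725}$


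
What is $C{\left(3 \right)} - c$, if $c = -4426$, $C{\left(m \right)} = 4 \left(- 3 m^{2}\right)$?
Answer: $4318$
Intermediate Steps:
$C{\left(m \right)} = - 12 m^{2}$
$C{\left(3 \right)} - c = - 12 \cdot 3^{2} - -4426 = \left(-12\right) 9 + 4426 = -108 + 4426 = 4318$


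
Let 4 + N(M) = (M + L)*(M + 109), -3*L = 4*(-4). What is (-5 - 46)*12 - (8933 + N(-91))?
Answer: -7999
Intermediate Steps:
L = 16/3 (L = -4*(-4)/3 = -1/3*(-16) = 16/3 ≈ 5.3333)
N(M) = -4 + (109 + M)*(16/3 + M) (N(M) = -4 + (M + 16/3)*(M + 109) = -4 + (16/3 + M)*(109 + M) = -4 + (109 + M)*(16/3 + M))
(-5 - 46)*12 - (8933 + N(-91)) = (-5 - 46)*12 - (8933 + (1732/3 + (-91)**2 + (343/3)*(-91))) = -51*12 - (8933 + (1732/3 + 8281 - 31213/3)) = -612 - (8933 - 1546) = -612 - 1*7387 = -612 - 7387 = -7999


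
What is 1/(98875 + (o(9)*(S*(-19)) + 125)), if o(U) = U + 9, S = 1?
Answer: 1/98658 ≈ 1.0136e-5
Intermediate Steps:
o(U) = 9 + U
1/(98875 + (o(9)*(S*(-19)) + 125)) = 1/(98875 + ((9 + 9)*(1*(-19)) + 125)) = 1/(98875 + (18*(-19) + 125)) = 1/(98875 + (-342 + 125)) = 1/(98875 - 217) = 1/98658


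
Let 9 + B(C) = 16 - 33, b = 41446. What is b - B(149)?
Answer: 41472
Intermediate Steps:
B(C) = -26 (B(C) = -9 + (16 - 33) = -9 - 17 = -26)
b - B(149) = 41446 - 1*(-26) = 41446 + 26 = 41472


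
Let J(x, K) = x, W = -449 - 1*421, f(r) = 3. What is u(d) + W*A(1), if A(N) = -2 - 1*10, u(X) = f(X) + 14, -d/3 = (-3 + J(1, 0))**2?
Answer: 10457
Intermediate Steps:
W = -870 (W = -449 - 421 = -870)
d = -12 (d = -3*(-3 + 1)**2 = -3*(-2)**2 = -3*4 = -12)
u(X) = 17 (u(X) = 3 + 14 = 17)
A(N) = -12 (A(N) = -2 - 10 = -12)
u(d) + W*A(1) = 17 - 870*(-12) = 17 + 10440 = 10457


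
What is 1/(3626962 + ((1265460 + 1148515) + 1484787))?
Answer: 1/7525724 ≈ 1.3288e-7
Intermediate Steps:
1/(3626962 + ((1265460 + 1148515) + 1484787)) = 1/(3626962 + (2413975 + 1484787)) = 1/(3626962 + 3898762) = 1/7525724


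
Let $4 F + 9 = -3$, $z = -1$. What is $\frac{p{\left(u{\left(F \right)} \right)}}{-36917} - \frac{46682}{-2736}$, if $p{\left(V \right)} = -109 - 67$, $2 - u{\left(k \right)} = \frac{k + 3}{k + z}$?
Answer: $\frac{45364235}{2658024} \approx 17.067$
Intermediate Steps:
$F = -3$ ($F = - \frac{9}{4} + \frac{1}{4} \left(-3\right) = - \frac{9}{4} - \frac{3}{4} = -3$)
$u{\left(k \right)} = 2 - \frac{3 + k}{-1 + k}$ ($u{\left(k \right)} = 2 - \frac{k + 3}{k - 1} = 2 - \frac{3 + k}{-1 + k}$)
$p{\left(V \right)} = -176$ ($p{\left(V \right)} = -109 - 67 = -176$)
$\frac{p{\left(u{\left(F \right)} \right)}}{-36917} - \frac{46682}{-2736} = - \frac{176}{-36917} - \frac{46682}{-2736} = \left(-176\right) \left(- \frac{1}{36917}\right) - - \frac{23341}{1368} = \frac{176}{36917} + \frac{23341}{1368} = \frac{45364235}{2658024}$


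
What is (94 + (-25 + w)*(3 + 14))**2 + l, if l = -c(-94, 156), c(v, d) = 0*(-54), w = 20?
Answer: 81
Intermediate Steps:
c(v, d) = 0
l = 0 (l = -1*0 = 0)
(94 + (-25 + w)*(3 + 14))**2 + l = (94 + (-25 + 20)*(3 + 14))**2 + 0 = (94 - 5*17)**2 + 0 = (94 - 85)**2 + 0 = 9**2 + 0 = 81 + 0 = 81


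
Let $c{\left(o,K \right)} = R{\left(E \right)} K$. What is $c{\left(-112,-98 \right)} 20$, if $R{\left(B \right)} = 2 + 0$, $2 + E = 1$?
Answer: $-3920$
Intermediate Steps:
$E = -1$ ($E = -2 + 1 = -1$)
$R{\left(B \right)} = 2$
$c{\left(o,K \right)} = 2 K$
$c{\left(-112,-98 \right)} 20 = 2 \left(-98\right) 20 = \left(-196\right) 20 = -3920$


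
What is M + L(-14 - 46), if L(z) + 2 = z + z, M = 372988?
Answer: 372866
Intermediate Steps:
L(z) = -2 + 2*z (L(z) = -2 + (z + z) = -2 + 2*z)
M + L(-14 - 46) = 372988 + (-2 + 2*(-14 - 46)) = 372988 + (-2 + 2*(-60)) = 372988 + (-2 - 120) = 372988 - 122 = 372866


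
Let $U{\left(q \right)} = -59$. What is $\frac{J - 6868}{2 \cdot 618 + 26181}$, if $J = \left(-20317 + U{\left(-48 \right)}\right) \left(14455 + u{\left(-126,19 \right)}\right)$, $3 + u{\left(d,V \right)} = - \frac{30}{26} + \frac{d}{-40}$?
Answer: $- \frac{19143897086}{1782105} \approx -10742.0$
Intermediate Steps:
$u{\left(d,V \right)} = - \frac{54}{13} - \frac{d}{40}$ ($u{\left(d,V \right)} = -3 + \left(- \frac{30}{26} + \frac{d}{-40}\right) = -3 + \left(\left(-30\right) \frac{1}{26} + d \left(- \frac{1}{40}\right)\right) = -3 - \left(\frac{15}{13} + \frac{d}{40}\right) = - \frac{54}{13} - \frac{d}{40}$)
$J = - \frac{19143450666}{65}$ ($J = \left(-20317 - 59\right) \left(14455 - \frac{261}{260}\right) = - 20376 \left(14455 + \left(- \frac{54}{13} + \frac{63}{20}\right)\right) = - 20376 \left(14455 - \frac{261}{260}\right) = \left(-20376\right) \frac{3758039}{260} = - \frac{19143450666}{65} \approx -2.9451 \cdot 10^{8}$)
$\frac{J - 6868}{2 \cdot 618 + 26181} = \frac{- \frac{19143450666}{65} - 6868}{2 \cdot 618 + 26181} = - \frac{19143897086}{65 \left(1236 + 26181\right)} = - \frac{19143897086}{65 \cdot 27417} = \left(- \frac{19143897086}{65}\right) \frac{1}{27417} = - \frac{19143897086}{1782105}$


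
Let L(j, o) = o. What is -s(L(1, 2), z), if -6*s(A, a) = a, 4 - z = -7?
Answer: 11/6 ≈ 1.8333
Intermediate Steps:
z = 11 (z = 4 - 1*(-7) = 4 + 7 = 11)
s(A, a) = -a/6
-s(L(1, 2), z) = -(-1)*11/6 = -1*(-11/6) = 11/6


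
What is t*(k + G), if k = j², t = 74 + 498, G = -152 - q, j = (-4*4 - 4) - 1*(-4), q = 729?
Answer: -357500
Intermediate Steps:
j = -16 (j = (-16 - 4) + 4 = -20 + 4 = -16)
G = -881 (G = -152 - 1*729 = -152 - 729 = -881)
t = 572
k = 256 (k = (-16)² = 256)
t*(k + G) = 572*(256 - 881) = 572*(-625) = -357500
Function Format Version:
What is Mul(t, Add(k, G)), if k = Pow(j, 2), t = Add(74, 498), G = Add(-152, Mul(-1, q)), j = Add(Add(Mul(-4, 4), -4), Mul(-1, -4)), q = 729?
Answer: -357500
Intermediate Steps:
j = -16 (j = Add(Add(-16, -4), 4) = Add(-20, 4) = -16)
G = -881 (G = Add(-152, Mul(-1, 729)) = Add(-152, -729) = -881)
t = 572
k = 256 (k = Pow(-16, 2) = 256)
Mul(t, Add(k, G)) = Mul(572, Add(256, -881)) = Mul(572, -625) = -357500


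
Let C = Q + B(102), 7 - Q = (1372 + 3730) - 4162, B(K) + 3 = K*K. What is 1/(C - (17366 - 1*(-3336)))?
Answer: -1/11234 ≈ -8.9015e-5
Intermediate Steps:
B(K) = -3 + K**2 (B(K) = -3 + K*K = -3 + K**2)
Q = -933 (Q = 7 - ((1372 + 3730) - 4162) = 7 - (5102 - 4162) = 7 - 1*940 = 7 - 940 = -933)
C = 9468 (C = -933 + (-3 + 102**2) = -933 + (-3 + 10404) = -933 + 10401 = 9468)
1/(C - (17366 - 1*(-3336))) = 1/(9468 - (17366 - 1*(-3336))) = 1/(9468 - (17366 + 3336)) = 1/(9468 - 1*20702) = 1/(9468 - 20702) = 1/(-11234) = -1/11234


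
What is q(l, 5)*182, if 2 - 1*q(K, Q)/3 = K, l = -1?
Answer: 1638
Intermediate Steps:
q(K, Q) = 6 - 3*K
q(l, 5)*182 = (6 - 3*(-1))*182 = (6 + 3)*182 = 9*182 = 1638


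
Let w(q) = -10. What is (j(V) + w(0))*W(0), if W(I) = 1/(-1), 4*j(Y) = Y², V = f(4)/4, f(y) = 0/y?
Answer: 10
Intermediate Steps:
f(y) = 0
V = 0 (V = 0/4 = 0*(¼) = 0)
j(Y) = Y²/4
W(I) = -1
(j(V) + w(0))*W(0) = ((¼)*0² - 10)*(-1) = ((¼)*0 - 10)*(-1) = (0 - 10)*(-1) = -10*(-1) = 10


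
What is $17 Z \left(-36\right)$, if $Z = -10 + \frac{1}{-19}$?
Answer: $\frac{116892}{19} \approx 6152.2$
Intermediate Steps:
$Z = - \frac{191}{19}$ ($Z = -10 - \frac{1}{19} = - \frac{191}{19} \approx -10.053$)
$17 Z \left(-36\right) = 17 \left(- \frac{191}{19}\right) \left(-36\right) = \left(- \frac{3247}{19}\right) \left(-36\right) = \frac{116892}{19}$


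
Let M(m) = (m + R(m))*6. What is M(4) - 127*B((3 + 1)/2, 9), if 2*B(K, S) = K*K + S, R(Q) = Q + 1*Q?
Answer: -1507/2 ≈ -753.50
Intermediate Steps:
R(Q) = 2*Q (R(Q) = Q + Q = 2*Q)
M(m) = 18*m (M(m) = (m + 2*m)*6 = (3*m)*6 = 18*m)
B(K, S) = S/2 + K**2/2 (B(K, S) = (K*K + S)/2 = (K**2 + S)/2 = (S + K**2)/2 = S/2 + K**2/2)
M(4) - 127*B((3 + 1)/2, 9) = 18*4 - 127*((1/2)*9 + ((3 + 1)/2)**2/2) = 72 - 127*(9/2 + ((1/2)*4)**2/2) = 72 - 127*(9/2 + (1/2)*2**2) = 72 - 127*(9/2 + (1/2)*4) = 72 - 127*(9/2 + 2) = 72 - 127*13/2 = 72 - 1651/2 = -1507/2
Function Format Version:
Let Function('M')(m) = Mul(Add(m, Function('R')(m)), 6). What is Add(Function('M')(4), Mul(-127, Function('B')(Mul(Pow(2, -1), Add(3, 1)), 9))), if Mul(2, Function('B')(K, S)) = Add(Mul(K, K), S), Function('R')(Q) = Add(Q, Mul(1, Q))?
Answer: Rational(-1507, 2) ≈ -753.50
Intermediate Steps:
Function('R')(Q) = Mul(2, Q) (Function('R')(Q) = Add(Q, Q) = Mul(2, Q))
Function('M')(m) = Mul(18, m) (Function('M')(m) = Mul(Add(m, Mul(2, m)), 6) = Mul(Mul(3, m), 6) = Mul(18, m))
Function('B')(K, S) = Add(Mul(Rational(1, 2), S), Mul(Rational(1, 2), Pow(K, 2))) (Function('B')(K, S) = Mul(Rational(1, 2), Add(Mul(K, K), S)) = Mul(Rational(1, 2), Add(Pow(K, 2), S)) = Mul(Rational(1, 2), Add(S, Pow(K, 2))) = Add(Mul(Rational(1, 2), S), Mul(Rational(1, 2), Pow(K, 2))))
Add(Function('M')(4), Mul(-127, Function('B')(Mul(Pow(2, -1), Add(3, 1)), 9))) = Add(Mul(18, 4), Mul(-127, Add(Mul(Rational(1, 2), 9), Mul(Rational(1, 2), Pow(Mul(Pow(2, -1), Add(3, 1)), 2))))) = Add(72, Mul(-127, Add(Rational(9, 2), Mul(Rational(1, 2), Pow(Mul(Rational(1, 2), 4), 2))))) = Add(72, Mul(-127, Add(Rational(9, 2), Mul(Rational(1, 2), Pow(2, 2))))) = Add(72, Mul(-127, Add(Rational(9, 2), Mul(Rational(1, 2), 4)))) = Add(72, Mul(-127, Add(Rational(9, 2), 2))) = Add(72, Mul(-127, Rational(13, 2))) = Add(72, Rational(-1651, 2)) = Rational(-1507, 2)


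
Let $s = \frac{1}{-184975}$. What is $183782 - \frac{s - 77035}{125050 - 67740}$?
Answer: $\frac{974136011794313}{5300458625} \approx 1.8378 \cdot 10^{5}$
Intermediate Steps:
$s = - \frac{1}{184975} \approx -5.4061 \cdot 10^{-6}$
$183782 - \frac{s - 77035}{125050 - 67740} = 183782 - \frac{- \frac{1}{184975} - 77035}{125050 - 67740} = 183782 - - \frac{14249549126}{184975 \cdot 57310} = 183782 - \left(- \frac{14249549126}{184975}\right) \frac{1}{57310} = 183782 - - \frac{7124774563}{5300458625} = 183782 + \frac{7124774563}{5300458625} = \frac{974136011794313}{5300458625}$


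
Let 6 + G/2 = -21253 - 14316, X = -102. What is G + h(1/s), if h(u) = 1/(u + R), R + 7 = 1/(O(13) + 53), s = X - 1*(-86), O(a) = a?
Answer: -264749678/3721 ≈ -71150.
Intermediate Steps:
G = -71150 (G = -12 + 2*(-21253 - 14316) = -12 + 2*(-35569) = -12 - 71138 = -71150)
s = -16 (s = -102 - 1*(-86) = -102 + 86 = -16)
R = -461/66 (R = -7 + 1/(13 + 53) = -7 + 1/66 = -461/66 ≈ -6.9848)
h(u) = 1/(-461/66 + u) (h(u) = 1/(u - 461/66) = 1/(-461/66 + u))
G + h(1/s) = -71150 + 66/(-461 + 66/(-16)) = -71150 + 66/(-461 + 66*(-1/16)) = -71150 + 66/(-461 - 33/8) = -71150 + 66/(-3721/8) = -71150 + 66*(-8/3721) = -71150 - 528/3721 = -264749678/3721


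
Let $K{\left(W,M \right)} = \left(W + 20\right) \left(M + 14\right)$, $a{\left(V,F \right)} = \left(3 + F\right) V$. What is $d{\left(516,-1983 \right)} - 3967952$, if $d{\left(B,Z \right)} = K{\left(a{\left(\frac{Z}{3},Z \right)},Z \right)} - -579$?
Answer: $-2580994573$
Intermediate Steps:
$a{\left(V,F \right)} = V \left(3 + F\right)$
$K{\left(W,M \right)} = \left(14 + M\right) \left(20 + W\right)$ ($K{\left(W,M \right)} = \left(20 + W\right) \left(14 + M\right) = \left(14 + M\right) \left(20 + W\right)$)
$d{\left(B,Z \right)} = 859 + 20 Z + \frac{Z^{2} \left(3 + Z\right)}{3} + \frac{14 Z \left(3 + Z\right)}{3}$ ($d{\left(B,Z \right)} = \left(280 + 14 \frac{Z}{3} \left(3 + Z\right) + 20 Z + Z \frac{Z}{3} \left(3 + Z\right)\right) - -579 = \left(280 + 14 Z \frac{1}{3} \left(3 + Z\right) + 20 Z + Z Z \frac{1}{3} \left(3 + Z\right)\right) + 579 = \left(280 + 14 \frac{Z}{3} \left(3 + Z\right) + 20 Z + Z \frac{Z}{3} \left(3 + Z\right)\right) + 579 = \left(280 + 14 \frac{Z \left(3 + Z\right)}{3} + 20 Z + Z \frac{Z \left(3 + Z\right)}{3}\right) + 579 = \left(280 + \frac{14 Z \left(3 + Z\right)}{3} + 20 Z + \frac{Z^{2} \left(3 + Z\right)}{3}\right) + 579 = \left(280 + 20 Z + \frac{Z^{2} \left(3 + Z\right)}{3} + \frac{14 Z \left(3 + Z\right)}{3}\right) + 579 = 859 + 20 Z + \frac{Z^{2} \left(3 + Z\right)}{3} + \frac{14 Z \left(3 + Z\right)}{3}$)
$d{\left(516,-1983 \right)} - 3967952 = \left(859 + 34 \left(-1983\right) + \frac{\left(-1983\right)^{3}}{3} + \frac{17 \left(-1983\right)^{2}}{3}\right) - 3967952 = \left(859 - 67422 + \frac{1}{3} \left(-7797729087\right) + \frac{17}{3} \cdot 3932289\right) - 3967952 = \left(859 - 67422 - 2599243029 + 22282971\right) - 3967952 = -2577026621 - 3967952 = -2580994573$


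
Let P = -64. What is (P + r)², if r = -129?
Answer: 37249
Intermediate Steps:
(P + r)² = (-64 - 129)² = (-193)² = 37249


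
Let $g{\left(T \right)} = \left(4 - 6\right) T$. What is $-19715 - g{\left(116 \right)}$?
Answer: $-19483$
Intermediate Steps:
$g{\left(T \right)} = - 2 T$
$-19715 - g{\left(116 \right)} = -19715 - \left(-2\right) 116 = -19715 - -232 = -19715 + 232 = -19483$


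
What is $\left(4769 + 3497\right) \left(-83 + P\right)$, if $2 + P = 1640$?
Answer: $12853630$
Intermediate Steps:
$P = 1638$ ($P = -2 + 1640 = 1638$)
$\left(4769 + 3497\right) \left(-83 + P\right) = \left(4769 + 3497\right) \left(-83 + 1638\right) = 8266 \cdot 1555 = 12853630$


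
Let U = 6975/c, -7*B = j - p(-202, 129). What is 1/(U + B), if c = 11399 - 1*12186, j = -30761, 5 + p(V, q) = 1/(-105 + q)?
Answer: 132216/579748315 ≈ 0.00022806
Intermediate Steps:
p(V, q) = -5 + 1/(-105 + q)
c = -787 (c = 11399 - 12186 = -787)
B = 738145/168 (B = -(-30761 - (526 - 5*129)/(-105 + 129))/7 = -(-30761 - (526 - 645)/24)/7 = -(-30761 - (-119)/24)/7 = -(-30761 - 1*(-119/24))/7 = -(-30761 + 119/24)/7 = -1/7*(-738145/24) = 738145/168 ≈ 4393.7)
U = -6975/787 (U = 6975/(-787) = 6975*(-1/787) = -6975/787 ≈ -8.8628)
1/(U + B) = 1/(-6975/787 + 738145/168) = 1/(579748315/132216) = 132216/579748315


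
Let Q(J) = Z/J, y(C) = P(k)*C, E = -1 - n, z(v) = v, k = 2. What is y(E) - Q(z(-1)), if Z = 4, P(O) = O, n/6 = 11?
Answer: -130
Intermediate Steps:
n = 66 (n = 6*11 = 66)
E = -67 (E = -1 - 1*66 = -1 - 66 = -67)
y(C) = 2*C
Q(J) = 4/J
y(E) - Q(z(-1)) = 2*(-67) - 4/(-1) = -134 - 4*(-1) = -134 - 1*(-4) = -134 + 4 = -130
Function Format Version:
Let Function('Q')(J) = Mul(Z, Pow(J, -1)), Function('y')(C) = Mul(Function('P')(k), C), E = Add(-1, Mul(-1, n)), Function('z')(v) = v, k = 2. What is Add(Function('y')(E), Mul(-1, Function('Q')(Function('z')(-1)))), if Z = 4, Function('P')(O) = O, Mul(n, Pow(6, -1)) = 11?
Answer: -130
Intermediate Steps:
n = 66 (n = Mul(6, 11) = 66)
E = -67 (E = Add(-1, Mul(-1, 66)) = Add(-1, -66) = -67)
Function('y')(C) = Mul(2, C)
Function('Q')(J) = Mul(4, Pow(J, -1))
Add(Function('y')(E), Mul(-1, Function('Q')(Function('z')(-1)))) = Add(Mul(2, -67), Mul(-1, Mul(4, Pow(-1, -1)))) = Add(-134, Mul(-1, Mul(4, -1))) = Add(-134, Mul(-1, -4)) = Add(-134, 4) = -130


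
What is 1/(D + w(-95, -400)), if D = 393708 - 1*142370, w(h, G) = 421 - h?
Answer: 1/251854 ≈ 3.9706e-6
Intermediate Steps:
D = 251338 (D = 393708 - 142370 = 251338)
1/(D + w(-95, -400)) = 1/(251338 + (421 - 1*(-95))) = 1/(251338 + (421 + 95)) = 1/(251338 + 516) = 1/251854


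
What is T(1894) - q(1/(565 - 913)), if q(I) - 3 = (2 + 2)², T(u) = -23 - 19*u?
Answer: -36028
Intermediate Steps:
q(I) = 19 (q(I) = 3 + (2 + 2)² = 3 + 4² = 3 + 16 = 19)
T(1894) - q(1/(565 - 913)) = (-23 - 19*1894) - 1*19 = (-23 - 35986) - 19 = -36009 - 19 = -36028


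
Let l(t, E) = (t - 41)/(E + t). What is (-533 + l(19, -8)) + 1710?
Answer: 1175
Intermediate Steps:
l(t, E) = (-41 + t)/(E + t)
(-533 + l(19, -8)) + 1710 = (-533 + (-41 + 19)/(-8 + 19)) + 1710 = (-533 - 22/11) + 1710 = (-533 + (1/11)*(-22)) + 1710 = (-533 - 2) + 1710 = -535 + 1710 = 1175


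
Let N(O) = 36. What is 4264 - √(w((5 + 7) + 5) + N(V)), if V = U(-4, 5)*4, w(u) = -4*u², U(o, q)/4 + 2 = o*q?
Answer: 4264 - 4*I*√70 ≈ 4264.0 - 33.466*I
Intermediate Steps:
U(o, q) = -8 + 4*o*q (U(o, q) = -8 + 4*(o*q) = -8 + 4*o*q)
V = -352 (V = (-8 + 4*(-4)*5)*4 = (-8 - 80)*4 = -88*4 = -352)
4264 - √(w((5 + 7) + 5) + N(V)) = 4264 - √(-4*((5 + 7) + 5)² + 36) = 4264 - √(-4*(12 + 5)² + 36) = 4264 - √(-4*17² + 36) = 4264 - √(-4*289 + 36) = 4264 - √(-1156 + 36) = 4264 - √(-1120) = 4264 - 4*I*√70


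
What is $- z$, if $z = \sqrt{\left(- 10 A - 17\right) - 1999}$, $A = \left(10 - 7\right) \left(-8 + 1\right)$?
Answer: $- i \sqrt{1806} \approx - 42.497 i$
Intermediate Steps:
$A = -21$ ($A = 3 \left(-7\right) = -21$)
$z = i \sqrt{1806}$ ($z = \sqrt{\left(\left(-10\right) \left(-21\right) - 17\right) - 1999} = \sqrt{\left(210 - 17\right) - 1999} = \sqrt{193 - 1999} = \sqrt{-1806} = i \sqrt{1806} \approx 42.497 i$)
$- z = - i \sqrt{1806}$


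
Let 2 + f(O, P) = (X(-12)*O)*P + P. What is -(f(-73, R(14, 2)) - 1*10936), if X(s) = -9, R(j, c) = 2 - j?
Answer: 18834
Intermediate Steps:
f(O, P) = -2 + P - 9*O*P (f(O, P) = -2 + ((-9*O)*P + P) = -2 + (-9*O*P + P) = -2 + (P - 9*O*P) = -2 + P - 9*O*P)
-(f(-73, R(14, 2)) - 1*10936) = -((-2 + (2 - 1*14) - 9*(-73)*(2 - 1*14)) - 1*10936) = -((-2 + (2 - 14) - 9*(-73)*(2 - 14)) - 10936) = -((-2 - 12 - 9*(-73)*(-12)) - 10936) = -((-2 - 12 - 7884) - 10936) = -(-7898 - 10936) = -1*(-18834) = 18834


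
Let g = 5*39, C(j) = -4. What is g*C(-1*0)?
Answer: -780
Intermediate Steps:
g = 195
g*C(-1*0) = 195*(-4) = -780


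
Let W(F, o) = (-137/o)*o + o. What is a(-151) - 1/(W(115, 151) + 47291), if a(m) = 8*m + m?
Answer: -64287496/47305 ≈ -1359.0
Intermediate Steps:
a(m) = 9*m
W(F, o) = -137 + o
a(-151) - 1/(W(115, 151) + 47291) = 9*(-151) - 1/((-137 + 151) + 47291) = -1359 - 1/(14 + 47291) = -1359 - 1/47305 = -64287496/47305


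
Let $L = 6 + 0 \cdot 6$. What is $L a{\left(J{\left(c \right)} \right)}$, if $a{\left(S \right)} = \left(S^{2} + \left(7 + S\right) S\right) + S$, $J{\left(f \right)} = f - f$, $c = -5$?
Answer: $0$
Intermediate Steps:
$J{\left(f \right)} = 0$
$a{\left(S \right)} = S + S^{2} + S \left(7 + S\right)$ ($a{\left(S \right)} = \left(S^{2} + S \left(7 + S\right)\right) + S = S + S^{2} + S \left(7 + S\right)$)
$L = 6$ ($L = 6 + 0 = 6$)
$L a{\left(J{\left(c \right)} \right)} = 6 \cdot 2 \cdot 0 \left(4 + 0\right) = 6 \cdot 2 \cdot 0 \cdot 4 = 6 \cdot 0 = 0$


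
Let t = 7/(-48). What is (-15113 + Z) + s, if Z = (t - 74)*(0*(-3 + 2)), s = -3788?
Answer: -18901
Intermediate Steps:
t = -7/48 (t = 7*(-1/48) = -7/48 ≈ -0.14583)
Z = 0 (Z = (-7/48 - 74)*(0*(-3 + 2)) = -0*(-1) = -3559/48*0 = 0)
(-15113 + Z) + s = (-15113 + 0) - 3788 = -15113 - 3788 = -18901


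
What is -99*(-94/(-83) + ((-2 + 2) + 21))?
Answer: -181863/83 ≈ -2191.1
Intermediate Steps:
-99*(-94/(-83) + ((-2 + 2) + 21)) = -99*(-94*(-1/83) + (0 + 21)) = -99*(94/83 + 21) = -99*1837/83 = -181863/83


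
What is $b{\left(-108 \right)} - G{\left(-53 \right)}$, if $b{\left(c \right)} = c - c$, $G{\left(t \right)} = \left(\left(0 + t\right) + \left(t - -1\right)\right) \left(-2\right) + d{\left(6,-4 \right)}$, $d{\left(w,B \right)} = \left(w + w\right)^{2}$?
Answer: $-354$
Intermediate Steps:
$d{\left(w,B \right)} = 4 w^{2}$ ($d{\left(w,B \right)} = \left(2 w\right)^{2} = 4 w^{2}$)
$G{\left(t \right)} = 142 - 4 t$ ($G{\left(t \right)} = \left(\left(0 + t\right) + \left(t - -1\right)\right) \left(-2\right) + 4 \cdot 6^{2} = \left(t + \left(t + 1\right)\right) \left(-2\right) + 4 \cdot 36 = \left(t + \left(1 + t\right)\right) \left(-2\right) + 144 = \left(1 + 2 t\right) \left(-2\right) + 144 = \left(-2 - 4 t\right) + 144 = 142 - 4 t$)
$b{\left(c \right)} = 0$
$b{\left(-108 \right)} - G{\left(-53 \right)} = 0 - \left(142 - -212\right) = 0 - \left(142 + 212\right) = 0 - 354 = -354$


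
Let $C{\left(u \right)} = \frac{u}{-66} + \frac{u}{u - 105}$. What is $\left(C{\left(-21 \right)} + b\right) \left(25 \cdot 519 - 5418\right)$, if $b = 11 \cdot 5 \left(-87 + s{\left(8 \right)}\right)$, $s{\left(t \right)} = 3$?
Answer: $-34909676$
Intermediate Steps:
$b = -4620$ ($b = 11 \cdot 5 \left(-87 + 3\right) = 55 \left(-84\right) = -4620$)
$C{\left(u \right)} = - \frac{u}{66} + \frac{u}{-105 + u}$ ($C{\left(u \right)} = u \left(- \frac{1}{66}\right) + \frac{u}{-105 + u} = - \frac{u}{66} + \frac{u}{-105 + u}$)
$\left(C{\left(-21 \right)} + b\right) \left(25 \cdot 519 - 5418\right) = \left(\frac{1}{66} \left(-21\right) \frac{1}{-105 - 21} \left(171 - -21\right) - 4620\right) \left(25 \cdot 519 - 5418\right) = \left(\frac{1}{66} \left(-21\right) \frac{1}{-126} \left(171 + 21\right) - 4620\right) \left(12975 - 5418\right) = \left(\frac{1}{66} \left(-21\right) \left(- \frac{1}{126}\right) 192 - 4620\right) 7557 = \left(\frac{16}{33} - 4620\right) 7557 = \left(- \frac{152444}{33}\right) 7557 = -34909676$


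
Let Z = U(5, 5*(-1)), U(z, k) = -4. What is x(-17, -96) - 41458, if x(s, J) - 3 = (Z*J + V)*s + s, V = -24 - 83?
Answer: -46181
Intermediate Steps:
Z = -4
V = -107
x(s, J) = 3 + s + s*(-107 - 4*J) (x(s, J) = 3 + ((-4*J - 107)*s + s) = 3 + ((-107 - 4*J)*s + s) = 3 + (s*(-107 - 4*J) + s) = 3 + (s + s*(-107 - 4*J)) = 3 + s + s*(-107 - 4*J))
x(-17, -96) - 41458 = (3 - 106*(-17) - 4*(-96)*(-17)) - 41458 = (3 + 1802 - 6528) - 41458 = -4723 - 41458 = -46181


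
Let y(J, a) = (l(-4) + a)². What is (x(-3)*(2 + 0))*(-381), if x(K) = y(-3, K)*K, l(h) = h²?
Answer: 386334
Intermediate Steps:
y(J, a) = (16 + a)² (y(J, a) = ((-4)² + a)² = (16 + a)²)
x(K) = K*(16 + K)² (x(K) = (16 + K)²*K = K*(16 + K)²)
(x(-3)*(2 + 0))*(-381) = ((-3*(16 - 3)²)*(2 + 0))*(-381) = (-3*13²*2)*(-381) = (-3*169*2)*(-381) = -507*2*(-381) = -1014*(-381) = 386334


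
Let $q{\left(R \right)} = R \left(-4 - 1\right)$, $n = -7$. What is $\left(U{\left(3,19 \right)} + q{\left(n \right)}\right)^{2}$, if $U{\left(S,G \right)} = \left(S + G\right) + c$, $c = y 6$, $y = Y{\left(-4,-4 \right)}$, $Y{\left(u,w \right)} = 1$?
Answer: $3969$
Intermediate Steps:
$y = 1$
$c = 6$ ($c = 1 \cdot 6 = 6$)
$U{\left(S,G \right)} = 6 + G + S$ ($U{\left(S,G \right)} = \left(S + G\right) + 6 = \left(G + S\right) + 6 = 6 + G + S$)
$q{\left(R \right)} = - 5 R$ ($q{\left(R \right)} = R \left(-5\right) = - 5 R$)
$\left(U{\left(3,19 \right)} + q{\left(n \right)}\right)^{2} = \left(\left(6 + 19 + 3\right) - -35\right)^{2} = \left(28 + 35\right)^{2} = 63^{2} = 3969$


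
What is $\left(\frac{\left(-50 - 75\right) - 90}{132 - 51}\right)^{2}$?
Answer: $\frac{46225}{6561} \approx 7.0454$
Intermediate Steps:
$\left(\frac{\left(-50 - 75\right) - 90}{132 - 51}\right)^{2} = \left(\frac{\left(-50 - 75\right) - 90}{81}\right)^{2} = \left(\left(-125 - 90\right) \frac{1}{81}\right)^{2} = \left(\left(-215\right) \frac{1}{81}\right)^{2} = \left(- \frac{215}{81}\right)^{2} = \frac{46225}{6561}$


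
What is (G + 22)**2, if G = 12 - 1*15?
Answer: 361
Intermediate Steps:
G = -3 (G = 12 - 15 = -3)
(G + 22)**2 = (-3 + 22)**2 = 19**2 = 361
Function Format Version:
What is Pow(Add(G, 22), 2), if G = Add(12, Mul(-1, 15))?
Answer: 361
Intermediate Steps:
G = -3 (G = Add(12, -15) = -3)
Pow(Add(G, 22), 2) = Pow(Add(-3, 22), 2) = Pow(19, 2) = 361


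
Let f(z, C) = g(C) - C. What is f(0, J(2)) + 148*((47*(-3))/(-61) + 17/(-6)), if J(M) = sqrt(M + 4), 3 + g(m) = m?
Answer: -14683/183 ≈ -80.235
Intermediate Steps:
g(m) = -3 + m
J(M) = sqrt(4 + M)
f(z, C) = -3 (f(z, C) = (-3 + C) - C = -3)
f(0, J(2)) + 148*((47*(-3))/(-61) + 17/(-6)) = -3 + 148*((47*(-3))/(-61) + 17/(-6)) = -3 + 148*(-141*(-1/61) + 17*(-1/6)) = -3 + 148*(141/61 - 17/6) = -3 + 148*(-191/366) = -3 - 14134/183 = -14683/183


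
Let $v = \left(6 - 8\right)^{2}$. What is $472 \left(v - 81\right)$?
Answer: $-36344$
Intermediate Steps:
$v = 4$ ($v = \left(-2\right)^{2} = 4$)
$472 \left(v - 81\right) = 472 \left(4 - 81\right) = 472 \left(-77\right) = -36344$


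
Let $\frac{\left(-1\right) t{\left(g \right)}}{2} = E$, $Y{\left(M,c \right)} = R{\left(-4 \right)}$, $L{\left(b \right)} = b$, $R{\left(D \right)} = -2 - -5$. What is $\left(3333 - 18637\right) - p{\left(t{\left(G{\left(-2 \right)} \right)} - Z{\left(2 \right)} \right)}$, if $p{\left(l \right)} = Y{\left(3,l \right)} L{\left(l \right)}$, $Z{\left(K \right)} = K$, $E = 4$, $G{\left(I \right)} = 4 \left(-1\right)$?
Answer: $-15274$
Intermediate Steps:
$G{\left(I \right)} = -4$
$R{\left(D \right)} = 3$ ($R{\left(D \right)} = -2 + 5 = 3$)
$Y{\left(M,c \right)} = 3$
$t{\left(g \right)} = -8$ ($t{\left(g \right)} = \left(-2\right) 4 = -8$)
$p{\left(l \right)} = 3 l$
$\left(3333 - 18637\right) - p{\left(t{\left(G{\left(-2 \right)} \right)} - Z{\left(2 \right)} \right)} = \left(3333 - 18637\right) - 3 \left(-8 - 2\right) = -15304 - 3 \left(-8 - 2\right) = -15304 - 3 \left(-10\right) = -15304 - -30 = -15304 + 30 = -15274$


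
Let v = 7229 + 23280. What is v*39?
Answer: 1189851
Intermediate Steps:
v = 30509
v*39 = 30509*39 = 1189851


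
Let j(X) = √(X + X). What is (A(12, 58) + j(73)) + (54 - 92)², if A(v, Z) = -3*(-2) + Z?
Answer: 1508 + √146 ≈ 1520.1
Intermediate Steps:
A(v, Z) = 6 + Z
j(X) = √2*√X (j(X) = √(2*X) = √2*√X)
(A(12, 58) + j(73)) + (54 - 92)² = ((6 + 58) + √2*√73) + (54 - 92)² = (64 + √146) + (-38)² = (64 + √146) + 1444 = 1508 + √146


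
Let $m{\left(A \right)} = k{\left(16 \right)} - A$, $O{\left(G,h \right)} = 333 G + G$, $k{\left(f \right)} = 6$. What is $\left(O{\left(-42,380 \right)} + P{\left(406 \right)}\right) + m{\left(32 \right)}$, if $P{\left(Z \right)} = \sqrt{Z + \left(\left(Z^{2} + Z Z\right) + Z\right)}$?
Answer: $-14054 + 2 \sqrt{82621} \approx -13479.0$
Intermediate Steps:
$O{\left(G,h \right)} = 334 G$
$m{\left(A \right)} = 6 - A$
$P{\left(Z \right)} = \sqrt{2 Z + 2 Z^{2}}$ ($P{\left(Z \right)} = \sqrt{Z + \left(\left(Z^{2} + Z^{2}\right) + Z\right)} = \sqrt{Z + \left(2 Z^{2} + Z\right)} = \sqrt{Z + \left(Z + 2 Z^{2}\right)} = \sqrt{2 Z + 2 Z^{2}}$)
$\left(O{\left(-42,380 \right)} + P{\left(406 \right)}\right) + m{\left(32 \right)} = \left(334 \left(-42\right) + \sqrt{2} \sqrt{406 \left(1 + 406\right)}\right) + \left(6 - 32\right) = \left(-14028 + \sqrt{2} \sqrt{406 \cdot 407}\right) + \left(6 - 32\right) = \left(-14028 + \sqrt{2} \sqrt{165242}\right) - 26 = \left(-14028 + 2 \sqrt{82621}\right) - 26 = -14054 + 2 \sqrt{82621}$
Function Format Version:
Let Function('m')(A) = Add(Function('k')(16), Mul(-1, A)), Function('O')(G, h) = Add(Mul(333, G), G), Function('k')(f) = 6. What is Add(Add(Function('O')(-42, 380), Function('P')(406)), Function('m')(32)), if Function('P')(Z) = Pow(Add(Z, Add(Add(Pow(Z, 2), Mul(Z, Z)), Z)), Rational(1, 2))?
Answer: Add(-14054, Mul(2, Pow(82621, Rational(1, 2)))) ≈ -13479.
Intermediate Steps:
Function('O')(G, h) = Mul(334, G)
Function('m')(A) = Add(6, Mul(-1, A))
Function('P')(Z) = Pow(Add(Mul(2, Z), Mul(2, Pow(Z, 2))), Rational(1, 2)) (Function('P')(Z) = Pow(Add(Z, Add(Add(Pow(Z, 2), Pow(Z, 2)), Z)), Rational(1, 2)) = Pow(Add(Z, Add(Mul(2, Pow(Z, 2)), Z)), Rational(1, 2)) = Pow(Add(Z, Add(Z, Mul(2, Pow(Z, 2)))), Rational(1, 2)) = Pow(Add(Mul(2, Z), Mul(2, Pow(Z, 2))), Rational(1, 2)))
Add(Add(Function('O')(-42, 380), Function('P')(406)), Function('m')(32)) = Add(Add(Mul(334, -42), Mul(Pow(2, Rational(1, 2)), Pow(Mul(406, Add(1, 406)), Rational(1, 2)))), Add(6, Mul(-1, 32))) = Add(Add(-14028, Mul(Pow(2, Rational(1, 2)), Pow(Mul(406, 407), Rational(1, 2)))), Add(6, -32)) = Add(Add(-14028, Mul(Pow(2, Rational(1, 2)), Pow(165242, Rational(1, 2)))), -26) = Add(Add(-14028, Mul(2, Pow(82621, Rational(1, 2)))), -26) = Add(-14054, Mul(2, Pow(82621, Rational(1, 2))))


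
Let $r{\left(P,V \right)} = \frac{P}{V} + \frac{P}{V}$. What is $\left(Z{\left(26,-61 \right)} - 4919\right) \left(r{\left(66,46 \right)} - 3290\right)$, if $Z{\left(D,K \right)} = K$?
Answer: $\frac{376507920}{23} \approx 1.637 \cdot 10^{7}$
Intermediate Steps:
$r{\left(P,V \right)} = \frac{2 P}{V}$
$\left(Z{\left(26,-61 \right)} - 4919\right) \left(r{\left(66,46 \right)} - 3290\right) = \left(-61 - 4919\right) \left(2 \cdot 66 \cdot \frac{1}{46} - 3290\right) = - 4980 \left(2 \cdot 66 \cdot \frac{1}{46} - 3290\right) = - 4980 \left(\frac{66}{23} - 3290\right) = \left(-4980\right) \left(- \frac{75604}{23}\right) = \frac{376507920}{23}$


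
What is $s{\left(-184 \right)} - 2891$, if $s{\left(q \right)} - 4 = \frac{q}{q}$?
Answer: $-2886$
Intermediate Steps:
$s{\left(q \right)} = 5$ ($s{\left(q \right)} = 4 + \frac{q}{q} = 4 + 1 = 5$)
$s{\left(-184 \right)} - 2891 = 5 - 2891 = -2886$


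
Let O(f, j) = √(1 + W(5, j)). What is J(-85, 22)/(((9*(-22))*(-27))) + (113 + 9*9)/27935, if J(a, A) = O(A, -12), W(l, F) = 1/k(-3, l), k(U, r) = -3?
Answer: 194/27935 + √6/16038 ≈ 0.0070974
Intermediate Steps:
W(l, F) = -⅓ (W(l, F) = 1/(-3) = -⅓)
O(f, j) = √6/3 (O(f, j) = √(1 - ⅓) = √(⅔) = √6/3)
J(a, A) = √6/3
J(-85, 22)/(((9*(-22))*(-27))) + (113 + 9*9)/27935 = (√6/3)/(((9*(-22))*(-27))) + (113 + 9*9)/27935 = (√6/3)/((-198*(-27))) + (113 + 81)*(1/27935) = (√6/3)/5346 + 194*(1/27935) = (√6/3)*(1/5346) + 194/27935 = √6/16038 + 194/27935 = 194/27935 + √6/16038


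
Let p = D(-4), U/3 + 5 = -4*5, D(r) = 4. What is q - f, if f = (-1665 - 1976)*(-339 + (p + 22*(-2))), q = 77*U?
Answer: -1385714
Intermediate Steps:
U = -75 (U = -15 + 3*(-4*5) = -15 + 3*(-20) = -15 - 60 = -75)
p = 4
q = -5775 (q = 77*(-75) = -5775)
f = 1379939 (f = (-1665 - 1976)*(-339 + (4 + 22*(-2))) = -3641*(-339 + (4 - 44)) = -3641*(-339 - 40) = -3641*(-379) = 1379939)
q - f = -5775 - 1*1379939 = -5775 - 1379939 = -1385714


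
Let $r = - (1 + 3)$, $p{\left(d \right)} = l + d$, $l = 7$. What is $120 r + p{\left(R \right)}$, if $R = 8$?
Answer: $-465$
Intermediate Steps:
$p{\left(d \right)} = 7 + d$
$r = -4$ ($r = \left(-1\right) 4 = -4$)
$120 r + p{\left(R \right)} = 120 \left(-4\right) + \left(7 + 8\right) = -480 + 15 = -465$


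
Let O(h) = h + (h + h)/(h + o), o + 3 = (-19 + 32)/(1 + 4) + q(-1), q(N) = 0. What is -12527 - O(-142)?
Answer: -2204885/178 ≈ -12387.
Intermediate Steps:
o = -⅖ (o = -3 + ((-19 + 32)/(1 + 4) + 0) = -3 + (13/5 + 0) = -3 + 13/5 = -⅖ ≈ -0.40000)
O(h) = h + 2*h/(-⅖ + h) (O(h) = h + (h + h)/(h - ⅖) = h + (2*h)/(-⅖ + h) = h + 2*h/(-⅖ + h))
-12527 - O(-142) = -12527 - (-142)*(8 + 5*(-142))/(-2 + 5*(-142)) = -12527 - (-142)*(8 - 710)/(-2 - 710) = -12527 - (-142)*(-702)/(-712) = -12527 - (-142)*(-1)*(-702)/712 = -12527 - 1*(-24921/178) = -12527 + 24921/178 = -2204885/178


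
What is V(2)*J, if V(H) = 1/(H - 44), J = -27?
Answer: 9/14 ≈ 0.64286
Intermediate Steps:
V(H) = 1/(-44 + H)
V(2)*J = -27/(-44 + 2) = -27/(-42) = -1/42*(-27) = 9/14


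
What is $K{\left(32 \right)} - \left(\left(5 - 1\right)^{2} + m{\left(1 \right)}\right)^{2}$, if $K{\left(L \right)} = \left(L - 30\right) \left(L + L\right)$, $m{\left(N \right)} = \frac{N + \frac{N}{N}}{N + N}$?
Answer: $-161$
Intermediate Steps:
$m{\left(N \right)} = \frac{1 + N}{2 N}$ ($m{\left(N \right)} = \frac{N + 1}{2 N} = \left(1 + N\right) \frac{1}{2 N} = \frac{1 + N}{2 N}$)
$K{\left(L \right)} = 2 L \left(-30 + L\right)$ ($K{\left(L \right)} = \left(-30 + L\right) 2 L = 2 L \left(-30 + L\right)$)
$K{\left(32 \right)} - \left(\left(5 - 1\right)^{2} + m{\left(1 \right)}\right)^{2} = 2 \cdot 32 \left(-30 + 32\right) - \left(\left(5 - 1\right)^{2} + \frac{1 + 1}{2 \cdot 1}\right)^{2} = 2 \cdot 32 \cdot 2 - \left(4^{2} + \frac{1}{2} \cdot 1 \cdot 2\right)^{2} = 128 - \left(16 + 1\right)^{2} = 128 - 17^{2} = 128 - 289 = -161$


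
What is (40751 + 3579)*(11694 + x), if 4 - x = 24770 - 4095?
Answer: -397950410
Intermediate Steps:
x = -20671 (x = 4 - (24770 - 4095) = 4 - 1*20675 = 4 - 20675 = -20671)
(40751 + 3579)*(11694 + x) = (40751 + 3579)*(11694 - 20671) = 44330*(-8977) = -397950410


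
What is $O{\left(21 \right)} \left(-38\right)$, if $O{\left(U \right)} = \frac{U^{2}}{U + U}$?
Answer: $-399$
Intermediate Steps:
$O{\left(U \right)} = \frac{U}{2}$ ($O{\left(U \right)} = \frac{U^{2}}{2 U} = \frac{1}{2 U} U^{2} = \frac{U}{2}$)
$O{\left(21 \right)} \left(-38\right) = \frac{1}{2} \cdot 21 \left(-38\right) = \frac{21}{2} \left(-38\right) = -399$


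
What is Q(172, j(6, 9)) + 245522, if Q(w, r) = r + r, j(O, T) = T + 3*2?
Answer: 245552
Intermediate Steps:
j(O, T) = 6 + T (j(O, T) = T + 6 = 6 + T)
Q(w, r) = 2*r
Q(172, j(6, 9)) + 245522 = 2*(6 + 9) + 245522 = 2*15 + 245522 = 30 + 245522 = 245552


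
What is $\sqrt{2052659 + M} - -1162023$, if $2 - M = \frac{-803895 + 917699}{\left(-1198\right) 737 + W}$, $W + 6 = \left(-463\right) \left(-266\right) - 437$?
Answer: $1162023 + \frac{5 \sqrt{47451020037499721}}{760211} \approx 1.1635 \cdot 10^{6}$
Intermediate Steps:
$W = 122715$ ($W = -6 - -122721 = -6 + \left(123158 - 437\right) = -6 + 122721 = 122715$)
$M = \frac{1634226}{760211}$ ($M = 2 - \frac{-803895 + 917699}{\left(-1198\right) 737 + 122715} = 2 - \frac{113804}{-882926 + 122715} = 2 - \frac{113804}{-760211} = 2 - 113804 \left(- \frac{1}{760211}\right) = 2 - - \frac{113804}{760211} = 2 + \frac{113804}{760211} = \frac{1634226}{760211} \approx 2.1497$)
$\sqrt{2052659 + M} - -1162023 = \sqrt{2052659 + \frac{1634226}{760211}} - -1162023 = \sqrt{\frac{1560455585275}{760211}} + 1162023 = \frac{5 \sqrt{47451020037499721}}{760211} + 1162023 = 1162023 + \frac{5 \sqrt{47451020037499721}}{760211}$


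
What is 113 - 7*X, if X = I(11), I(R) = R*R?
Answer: -734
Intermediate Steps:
I(R) = R²
X = 121 (X = 11² = 121)
113 - 7*X = 113 - 7*121 = 113 - 847 = -734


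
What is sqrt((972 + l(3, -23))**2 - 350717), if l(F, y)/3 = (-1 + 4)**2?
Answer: 2*sqrt(161821) ≈ 804.54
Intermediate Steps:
l(F, y) = 27 (l(F, y) = 3*(-1 + 4)**2 = 3*3**2 = 3*9 = 27)
sqrt((972 + l(3, -23))**2 - 350717) = sqrt((972 + 27)**2 - 350717) = sqrt(999**2 - 350717) = sqrt(998001 - 350717) = sqrt(647284) = 2*sqrt(161821)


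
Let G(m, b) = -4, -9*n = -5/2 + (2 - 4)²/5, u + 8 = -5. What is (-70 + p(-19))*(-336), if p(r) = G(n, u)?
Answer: 24864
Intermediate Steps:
u = -13 (u = -8 - 5 = -13)
n = 17/90 (n = -(-5/2 + (2 - 4)²/5)/9 = -(-5*½ + (-2)²*(⅕))/9 = -(-5/2 + 4*(⅕))/9 = -(-5/2 + ⅘)/9 = -⅑*(-17/10) = 17/90 ≈ 0.18889)
p(r) = -4
(-70 + p(-19))*(-336) = (-70 - 4)*(-336) = -74*(-336) = 24864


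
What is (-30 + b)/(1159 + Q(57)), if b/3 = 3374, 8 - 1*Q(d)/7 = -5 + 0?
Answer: 5046/625 ≈ 8.0736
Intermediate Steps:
Q(d) = 91 (Q(d) = 56 - 7*(-5 + 0) = 56 - 7*(-5) = 56 + 35 = 91)
b = 10122 (b = 3*3374 = 10122)
(-30 + b)/(1159 + Q(57)) = (-30 + 10122)/(1159 + 91) = 10092/1250 = 10092*(1/1250) = 5046/625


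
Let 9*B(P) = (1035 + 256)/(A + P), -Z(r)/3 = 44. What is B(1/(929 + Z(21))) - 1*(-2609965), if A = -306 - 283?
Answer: 11026808779993/4224888 ≈ 2.6100e+6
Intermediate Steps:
A = -589
Z(r) = -132 (Z(r) = -3*44 = -132)
B(P) = 1291/(9*(-589 + P)) (B(P) = ((1035 + 256)/(-589 + P))/9 = (1291/(-589 + P))/9 = 1291/(9*(-589 + P)))
B(1/(929 + Z(21))) - 1*(-2609965) = 1291/(9*(-589 + 1/(929 - 132))) - 1*(-2609965) = 1291/(9*(-589 + 1/797)) + 2609965 = 1291/(9*(-469432/797)) + 2609965 = (1291/9)*(-797/469432) + 2609965 = -1028927/4224888 + 2609965 = 11026808779993/4224888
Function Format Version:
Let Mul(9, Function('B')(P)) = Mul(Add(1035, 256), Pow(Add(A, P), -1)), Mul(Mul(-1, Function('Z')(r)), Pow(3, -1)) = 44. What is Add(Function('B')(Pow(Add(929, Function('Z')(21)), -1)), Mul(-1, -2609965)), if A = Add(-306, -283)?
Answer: Rational(11026808779993, 4224888) ≈ 2.6100e+6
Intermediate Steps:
A = -589
Function('Z')(r) = -132 (Function('Z')(r) = Mul(-3, 44) = -132)
Function('B')(P) = Mul(Rational(1291, 9), Pow(Add(-589, P), -1)) (Function('B')(P) = Mul(Rational(1, 9), Mul(Add(1035, 256), Pow(Add(-589, P), -1))) = Mul(Rational(1, 9), Mul(1291, Pow(Add(-589, P), -1))) = Mul(Rational(1291, 9), Pow(Add(-589, P), -1)))
Add(Function('B')(Pow(Add(929, Function('Z')(21)), -1)), Mul(-1, -2609965)) = Add(Mul(Rational(1291, 9), Pow(Add(-589, Pow(Add(929, -132), -1)), -1)), Mul(-1, -2609965)) = Add(Mul(Rational(1291, 9), Pow(Add(-589, Pow(797, -1)), -1)), 2609965) = Add(Mul(Rational(1291, 9), Pow(Add(-589, Rational(1, 797)), -1)), 2609965) = Add(Mul(Rational(1291, 9), Pow(Rational(-469432, 797), -1)), 2609965) = Add(Mul(Rational(1291, 9), Rational(-797, 469432)), 2609965) = Add(Rational(-1028927, 4224888), 2609965) = Rational(11026808779993, 4224888)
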